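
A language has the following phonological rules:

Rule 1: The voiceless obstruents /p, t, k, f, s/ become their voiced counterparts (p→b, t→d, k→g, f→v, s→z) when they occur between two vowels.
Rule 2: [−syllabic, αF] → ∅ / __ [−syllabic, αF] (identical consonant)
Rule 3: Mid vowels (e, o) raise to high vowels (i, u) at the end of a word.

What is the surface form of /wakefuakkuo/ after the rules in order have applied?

Rule 1 (intervocalic voicing): /k/ is a voiceless obstruent between vowels /a/ and /e/, so it voices to [g]. /f/ is a voiceless obstruent between vowels /e/ and /u/, so it voices to [v]. /wakefuakkuo/ → wagevuakkuo.
Rule 2 (degemination): /kk/ is a geminate; the first /k/ deletes. /wagevuakkuo/ → wagevuakuo.
Rule 3 (final vowel raising): /o/ is a mid vowel in word-final position, so it raises to [u]. /wagevuakuo/ → wagevuakuu.

wagevuakuu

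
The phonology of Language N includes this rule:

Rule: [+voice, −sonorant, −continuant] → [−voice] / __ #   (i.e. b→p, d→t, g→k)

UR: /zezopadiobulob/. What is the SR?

Scanning /zezopadiobulob/: /d/ at position 7 is not in the conditioning environment; /b/ at position 10 is not in the conditioning environment; /b/ is a voiced stop in word-final position, so it devoices to [p].
Result: [zezopadiobulop].

zezopadiobulop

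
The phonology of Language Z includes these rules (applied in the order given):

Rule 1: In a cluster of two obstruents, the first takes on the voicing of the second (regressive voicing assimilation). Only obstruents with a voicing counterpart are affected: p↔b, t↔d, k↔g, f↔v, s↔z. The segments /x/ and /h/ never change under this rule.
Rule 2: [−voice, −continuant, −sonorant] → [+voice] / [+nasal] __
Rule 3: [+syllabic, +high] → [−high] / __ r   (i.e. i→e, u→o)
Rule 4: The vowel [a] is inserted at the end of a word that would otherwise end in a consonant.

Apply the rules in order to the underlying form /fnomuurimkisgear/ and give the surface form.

Rule 1 (regressive voicing assimilation): /s/ precedes the voiced obstruent /g/, so it voices to [z] by assimilation. /fnomuurimkisgear/ → fnomuurimkizgear.
Rule 2 (post-nasal voicing): /k/ is a voiceless stop immediately after the nasal /m/, so it voices to [g]. /fnomuurimkizgear/ → fnomuurimgizgear.
Rule 3 (pre-rhotic lowering): /u/ is a high vowel immediately before /r/, so it lowers to [o]. /fnomuurimgizgear/ → fnomuorimgizgear.
Rule 4 (final a-epenthesis): the form ends in the consonant /r/, so [a] is inserted word-finally. /fnomuorimgizgear/ → fnomuorimgizgeara.

fnomuorimgizgeara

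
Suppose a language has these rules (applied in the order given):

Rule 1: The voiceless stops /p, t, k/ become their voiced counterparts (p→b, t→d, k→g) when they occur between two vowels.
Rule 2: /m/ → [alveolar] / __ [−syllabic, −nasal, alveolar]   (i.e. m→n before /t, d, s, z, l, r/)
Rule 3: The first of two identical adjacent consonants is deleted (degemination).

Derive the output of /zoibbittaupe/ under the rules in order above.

zoibitaube

Rule 1 (intervocalic voicing): /p/ is a voiceless stop between vowels /u/ and /e/, so it voices to [b]. /zoibbittaupe/ → zoibbittaube.
Rule 2 (nasal place assimilation): no segment meets the environment; /zoibbittaube/ is unchanged.
Rule 3 (degemination): /bb/ is a geminate; the first /b/ deletes. /tt/ is a geminate; the first /t/ deletes. /zoibbittaube/ → zoibitaube.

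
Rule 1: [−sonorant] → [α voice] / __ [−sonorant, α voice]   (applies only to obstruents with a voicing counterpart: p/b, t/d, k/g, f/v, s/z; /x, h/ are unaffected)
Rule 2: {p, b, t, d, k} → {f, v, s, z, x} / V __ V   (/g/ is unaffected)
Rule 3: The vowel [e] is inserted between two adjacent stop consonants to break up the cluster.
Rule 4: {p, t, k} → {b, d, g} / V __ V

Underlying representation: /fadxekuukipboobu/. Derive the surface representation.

Rule 1 (regressive voicing assimilation): /d/ precedes the voiceless obstruent /x/, so it devoices to [t] by assimilation. /p/ precedes the voiced obstruent /b/, so it voices to [b] by assimilation. /fadxekuukipboobu/ → fatxekuukibboobu.
Rule 2 (intervocalic spirantization): /k/ is a stop between vowels /e/ and /u/, so it spirantizes to the fricative [x]. /k/ is a stop between vowels /u/ and /i/, so it spirantizes to the fricative [x]. /b/ is a stop between vowels /o/ and /u/, so it spirantizes to the fricative [v]. /fatxekuukibboobu/ → fatxexuuxibboovu.
Rule 3 (stop-cluster e-epenthesis): /b/ and /b/ form a stop–stop cluster, so [e] is inserted between them. /fatxexuuxibboovu/ → fatxexuuxibeboovu.
Rule 4 (intervocalic voicing): no segment meets the environment; /fatxexuuxibeboovu/ is unchanged.

fatxexuuxibeboovu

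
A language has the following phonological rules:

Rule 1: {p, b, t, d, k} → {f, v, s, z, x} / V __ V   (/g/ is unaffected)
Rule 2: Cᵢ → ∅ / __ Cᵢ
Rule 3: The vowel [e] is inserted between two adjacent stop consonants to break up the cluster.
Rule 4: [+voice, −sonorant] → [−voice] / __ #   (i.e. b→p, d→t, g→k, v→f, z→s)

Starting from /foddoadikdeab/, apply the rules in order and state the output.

Rule 1 (intervocalic spirantization): /d/ is a stop between vowels /a/ and /i/, so it spirantizes to the fricative [z]. /foddoadikdeab/ → foddoazikdeab.
Rule 2 (degemination): /dd/ is a geminate; the first /d/ deletes. /foddoazikdeab/ → fodoazikdeab.
Rule 3 (stop-cluster e-epenthesis): /k/ and /d/ form a stop–stop cluster, so [e] is inserted between them. /fodoazikdeab/ → fodoazikedeab.
Rule 4 (final devoicing): /b/ is a voiced obstruent in word-final position, so it devoices to [p]. /fodoazikedeab/ → fodoazikedeap.

fodoazikedeap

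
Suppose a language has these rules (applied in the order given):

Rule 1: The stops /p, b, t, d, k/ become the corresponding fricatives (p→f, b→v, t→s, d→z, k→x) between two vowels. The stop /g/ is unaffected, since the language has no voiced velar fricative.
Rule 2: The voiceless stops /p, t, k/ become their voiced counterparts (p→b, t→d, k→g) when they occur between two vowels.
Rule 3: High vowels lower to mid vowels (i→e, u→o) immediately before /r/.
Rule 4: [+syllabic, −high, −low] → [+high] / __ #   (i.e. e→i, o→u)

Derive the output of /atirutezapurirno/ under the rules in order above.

aserusezaforernu

Rule 1 (intervocalic spirantization): /t/ is a stop between vowels /a/ and /i/, so it spirantizes to the fricative [s]. /t/ is a stop between vowels /u/ and /e/, so it spirantizes to the fricative [s]. /p/ is a stop between vowels /a/ and /u/, so it spirantizes to the fricative [f]. /atirutezapurirno/ → asirusezafurirno.
Rule 2 (intervocalic voicing): no segment meets the environment; /asirusezafurirno/ is unchanged.
Rule 3 (pre-rhotic lowering): /i/ is a high vowel immediately before /r/, so it lowers to [e]. /u/ is a high vowel immediately before /r/, so it lowers to [o]. /i/ is a high vowel immediately before /r/, so it lowers to [e]. /asirusezafurirno/ → aserusezaforerno.
Rule 4 (final vowel raising): /o/ is a mid vowel in word-final position, so it raises to [u]. /aserusezaforerno/ → aserusezaforernu.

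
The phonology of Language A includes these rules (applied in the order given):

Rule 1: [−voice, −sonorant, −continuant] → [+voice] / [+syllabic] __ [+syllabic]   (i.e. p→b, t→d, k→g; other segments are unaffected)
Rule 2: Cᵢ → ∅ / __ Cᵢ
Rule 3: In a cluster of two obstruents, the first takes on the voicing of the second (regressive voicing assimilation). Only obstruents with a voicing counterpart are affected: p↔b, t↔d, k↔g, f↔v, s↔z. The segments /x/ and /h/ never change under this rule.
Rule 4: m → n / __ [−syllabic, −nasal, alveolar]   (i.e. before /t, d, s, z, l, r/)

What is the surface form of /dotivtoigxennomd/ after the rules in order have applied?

dodiftoikxenond

Rule 1 (intervocalic voicing): /t/ is a voiceless stop between vowels /o/ and /i/, so it voices to [d]. /dotivtoigxennomd/ → dodivtoigxennomd.
Rule 2 (degemination): /nn/ is a geminate; the first /n/ deletes. /dodivtoigxennomd/ → dodivtoigxenomd.
Rule 3 (regressive voicing assimilation): /v/ precedes the voiceless obstruent /t/, so it devoices to [f] by assimilation. /g/ precedes the voiceless obstruent /x/, so it devoices to [k] by assimilation. /dodivtoigxenomd/ → dodiftoikxenomd.
Rule 4 (nasal place assimilation): /m/ precedes the alveolar consonant /d/, so it assimilates in place to [n]. /dodiftoikxenomd/ → dodiftoikxenond.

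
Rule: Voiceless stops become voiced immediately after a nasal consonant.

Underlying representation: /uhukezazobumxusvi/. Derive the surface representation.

uhukezazobumxusvi

No segment of /uhukezazobumxusvi/ meets the structural description of the rule, so the form surfaces unchanged.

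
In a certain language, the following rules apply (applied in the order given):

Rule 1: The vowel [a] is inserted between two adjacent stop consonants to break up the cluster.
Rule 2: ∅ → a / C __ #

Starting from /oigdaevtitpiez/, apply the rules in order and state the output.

oigadaevtitapieza

Rule 1 (stop-cluster a-epenthesis): /g/ and /d/ form a stop–stop cluster, so [a] is inserted between them. /t/ and /p/ form a stop–stop cluster, so [a] is inserted between them. /oigdaevtitpiez/ → oigadaevtitapiez.
Rule 2 (final a-epenthesis): the form ends in the consonant /z/, so [a] is inserted word-finally. /oigadaevtitapiez/ → oigadaevtitapieza.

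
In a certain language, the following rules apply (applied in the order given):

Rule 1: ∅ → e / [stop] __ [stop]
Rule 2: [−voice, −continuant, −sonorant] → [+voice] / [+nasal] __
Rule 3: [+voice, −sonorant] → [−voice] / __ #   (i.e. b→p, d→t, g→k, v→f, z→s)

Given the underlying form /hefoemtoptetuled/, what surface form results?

Rule 1 (stop-cluster e-epenthesis): /p/ and /t/ form a stop–stop cluster, so [e] is inserted between them. /hefoemtoptetuled/ → hefoemtopetetuled.
Rule 2 (post-nasal voicing): /t/ is a voiceless stop immediately after the nasal /m/, so it voices to [d]. /hefoemtopetetuled/ → hefoemdopetetuled.
Rule 3 (final devoicing): /d/ is a voiced obstruent in word-final position, so it devoices to [t]. /hefoemdopetetuled/ → hefoemdopetetulet.

hefoemdopetetulet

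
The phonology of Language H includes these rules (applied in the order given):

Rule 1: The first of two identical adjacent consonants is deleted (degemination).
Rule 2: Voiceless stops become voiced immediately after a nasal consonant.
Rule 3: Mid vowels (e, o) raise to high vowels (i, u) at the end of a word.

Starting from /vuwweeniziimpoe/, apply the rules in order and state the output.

vuweeniziimboi

Rule 1 (degemination): /ww/ is a geminate; the first /w/ deletes. /vuwweeniziimpoe/ → vuweeniziimpoe.
Rule 2 (post-nasal voicing): /p/ is a voiceless stop immediately after the nasal /m/, so it voices to [b]. /vuweeniziimpoe/ → vuweeniziimboe.
Rule 3 (final vowel raising): /e/ is a mid vowel in word-final position, so it raises to [i]. /vuweeniziimboe/ → vuweeniziimboi.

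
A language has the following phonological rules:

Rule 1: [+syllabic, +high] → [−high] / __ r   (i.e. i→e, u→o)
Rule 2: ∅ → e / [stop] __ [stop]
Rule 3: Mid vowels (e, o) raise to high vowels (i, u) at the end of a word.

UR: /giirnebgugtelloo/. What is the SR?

Rule 1 (pre-rhotic lowering): /i/ is a high vowel immediately before /r/, so it lowers to [e]. /giirnebgugtelloo/ → giernebgugtelloo.
Rule 2 (stop-cluster e-epenthesis): /b/ and /g/ form a stop–stop cluster, so [e] is inserted between them. /g/ and /t/ form a stop–stop cluster, so [e] is inserted between them. /giernebgugtelloo/ → giernebegugetelloo.
Rule 3 (final vowel raising): /o/ is a mid vowel in word-final position, so it raises to [u]. /giernebegugetelloo/ → giernebegugetellou.

giernebegugetellou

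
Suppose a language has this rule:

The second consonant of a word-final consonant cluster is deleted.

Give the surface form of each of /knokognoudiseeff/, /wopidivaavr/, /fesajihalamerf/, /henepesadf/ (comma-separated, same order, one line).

/knokognoudiseeff/: /f/ is the second consonant of a word-final cluster /ff/, so it deletes. → [knokognoudiseef].
/wopidivaavr/: /r/ is the second consonant of a word-final cluster /vr/, so it deletes. → [wopidivaav].
/fesajihalamerf/: /f/ is the second consonant of a word-final cluster /rf/, so it deletes. → [fesajihalamer].
/henepesadf/: /f/ is the second consonant of a word-final cluster /df/, so it deletes. → [henepesad].

knokognoudiseef, wopidivaav, fesajihalamer, henepesad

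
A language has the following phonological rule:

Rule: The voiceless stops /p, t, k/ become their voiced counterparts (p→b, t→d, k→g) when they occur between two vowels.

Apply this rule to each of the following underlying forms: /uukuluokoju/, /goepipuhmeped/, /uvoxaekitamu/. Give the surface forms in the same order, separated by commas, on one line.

uuguluogoju, goebibuhmebed, uvoxaegidamu

/uukuluokoju/: /k/ is a voiceless stop between vowels /u/ and /u/, so it voices to [g]. /k/ is a voiceless stop between vowels /o/ and /o/, so it voices to [g]. → [uuguluogoju].
/goepipuhmeped/: /p/ is a voiceless stop between vowels /e/ and /i/, so it voices to [b]. /p/ is a voiceless stop between vowels /i/ and /u/, so it voices to [b]. /p/ is a voiceless stop between vowels /e/ and /e/, so it voices to [b]. → [goebibuhmebed].
/uvoxaekitamu/: /k/ is a voiceless stop between vowels /e/ and /i/, so it voices to [g]. /t/ is a voiceless stop between vowels /i/ and /a/, so it voices to [d]. → [uvoxaegidamu].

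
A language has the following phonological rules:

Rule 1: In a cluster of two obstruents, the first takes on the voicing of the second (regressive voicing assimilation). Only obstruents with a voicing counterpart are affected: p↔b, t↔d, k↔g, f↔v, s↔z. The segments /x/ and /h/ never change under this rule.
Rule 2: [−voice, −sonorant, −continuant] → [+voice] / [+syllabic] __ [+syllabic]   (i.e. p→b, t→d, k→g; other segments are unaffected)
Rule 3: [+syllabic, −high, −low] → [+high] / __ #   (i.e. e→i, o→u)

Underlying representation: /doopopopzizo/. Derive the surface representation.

doobobobzizu

Rule 1 (regressive voicing assimilation): /p/ precedes the voiced obstruent /z/, so it voices to [b] by assimilation. /doopopopzizo/ → doopopobzizo.
Rule 2 (intervocalic voicing): /p/ is a voiceless stop between vowels /o/ and /o/, so it voices to [b]. /p/ is a voiceless stop between vowels /o/ and /o/, so it voices to [b]. /doopopobzizo/ → doobobobzizo.
Rule 3 (final vowel raising): /o/ is a mid vowel in word-final position, so it raises to [u]. /doobobobzizo/ → doobobobzizu.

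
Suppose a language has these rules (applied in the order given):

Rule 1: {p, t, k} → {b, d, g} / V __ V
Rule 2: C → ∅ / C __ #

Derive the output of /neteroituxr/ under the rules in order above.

Rule 1 (intervocalic voicing): /t/ is a voiceless stop between vowels /e/ and /e/, so it voices to [d]. /t/ is a voiceless stop between vowels /i/ and /u/, so it voices to [d]. /neteroituxr/ → nederoiduxr.
Rule 2 (final cluster simplification): /r/ is the second consonant of a word-final cluster /xr/, so it deletes. /nederoiduxr/ → nederoidux.

nederoidux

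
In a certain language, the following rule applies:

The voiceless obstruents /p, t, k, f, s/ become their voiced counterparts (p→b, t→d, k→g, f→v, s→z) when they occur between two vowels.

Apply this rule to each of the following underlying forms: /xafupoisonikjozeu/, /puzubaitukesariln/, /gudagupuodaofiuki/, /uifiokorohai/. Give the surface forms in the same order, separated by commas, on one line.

/xafupoisonikjozeu/: /f/ is a voiceless obstruent between vowels /a/ and /u/, so it voices to [v]. /p/ is a voiceless obstruent between vowels /u/ and /o/, so it voices to [b]. /s/ is a voiceless obstruent between vowels /i/ and /o/, so it voices to [z]. → [xavuboizonikjozeu].
/puzubaitukesariln/: /t/ is a voiceless obstruent between vowels /i/ and /u/, so it voices to [d]. /k/ is a voiceless obstruent between vowels /u/ and /e/, so it voices to [g]. /s/ is a voiceless obstruent between vowels /e/ and /a/, so it voices to [z]. → [puzubaidugezariln].
/gudagupuodaofiuki/: /p/ is a voiceless obstruent between vowels /u/ and /u/, so it voices to [b]. /f/ is a voiceless obstruent between vowels /o/ and /i/, so it voices to [v]. /k/ is a voiceless obstruent between vowels /u/ and /i/, so it voices to [g]. → [gudagubuodaoviugi].
/uifiokorohai/: /f/ is a voiceless obstruent between vowels /i/ and /i/, so it voices to [v]. /k/ is a voiceless obstruent between vowels /o/ and /o/, so it voices to [g]. → [uiviogorohai].

xavuboizonikjozeu, puzubaidugezariln, gudagubuodaoviugi, uiviogorohai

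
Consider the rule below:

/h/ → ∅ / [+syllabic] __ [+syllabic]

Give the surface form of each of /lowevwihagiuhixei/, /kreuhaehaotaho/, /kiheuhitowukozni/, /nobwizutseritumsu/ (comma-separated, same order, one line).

/lowevwihagiuhixei/: /h/ occurs between vowels /i/ and /a/, so it deletes. /h/ occurs between vowels /u/ and /i/, so it deletes. → [lowevwiagiuixei].
/kreuhaehaotaho/: /h/ occurs between vowels /u/ and /a/, so it deletes. /h/ occurs between vowels /e/ and /a/, so it deletes. /h/ occurs between vowels /a/ and /o/, so it deletes. → [kreuaeaotao].
/kiheuhitowukozni/: /h/ occurs between vowels /i/ and /e/, so it deletes. /h/ occurs between vowels /u/ and /i/, so it deletes. → [kieuitowukozni].
/nobwizutseritumsu/: the rule's environment is not met; surfaces unchanged as [nobwizutseritumsu].

lowevwiagiuixei, kreuaeaotao, kieuitowukozni, nobwizutseritumsu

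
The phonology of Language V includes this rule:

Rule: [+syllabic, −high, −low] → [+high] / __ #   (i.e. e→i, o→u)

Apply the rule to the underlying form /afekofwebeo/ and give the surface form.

afekofwebeu

/o/ is a mid vowel in word-final position, so it raises to [u].
The other instances of /e/, /o/ do not occur in the required environment and remain unchanged.
Surface form: [afekofwebeu].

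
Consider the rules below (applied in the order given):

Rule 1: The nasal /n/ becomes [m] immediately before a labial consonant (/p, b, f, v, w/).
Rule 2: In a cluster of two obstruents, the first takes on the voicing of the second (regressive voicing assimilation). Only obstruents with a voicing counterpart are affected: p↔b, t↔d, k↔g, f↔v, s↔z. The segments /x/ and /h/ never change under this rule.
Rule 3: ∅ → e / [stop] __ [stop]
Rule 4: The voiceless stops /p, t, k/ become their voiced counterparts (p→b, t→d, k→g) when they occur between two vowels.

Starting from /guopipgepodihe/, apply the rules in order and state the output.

guobibegebodihe

Rule 1 (nasal place assimilation): no segment meets the environment; /guopipgepodihe/ is unchanged.
Rule 2 (regressive voicing assimilation): /p/ precedes the voiced obstruent /g/, so it voices to [b] by assimilation. /guopipgepodihe/ → guopibgepodihe.
Rule 3 (stop-cluster e-epenthesis): /b/ and /g/ form a stop–stop cluster, so [e] is inserted between them. /guopibgepodihe/ → guopibegepodihe.
Rule 4 (intervocalic voicing): /p/ is a voiceless stop between vowels /o/ and /i/, so it voices to [b]. /p/ is a voiceless stop between vowels /e/ and /o/, so it voices to [b]. /guopibegepodihe/ → guobibegebodihe.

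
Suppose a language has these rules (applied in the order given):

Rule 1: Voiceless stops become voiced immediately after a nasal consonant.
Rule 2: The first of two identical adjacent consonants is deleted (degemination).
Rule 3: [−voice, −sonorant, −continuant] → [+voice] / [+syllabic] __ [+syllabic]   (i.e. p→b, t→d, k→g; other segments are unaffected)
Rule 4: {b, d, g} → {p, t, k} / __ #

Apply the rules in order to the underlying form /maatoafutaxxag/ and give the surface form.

Rule 1 (post-nasal voicing): no segment meets the environment; /maatoafutaxxag/ is unchanged.
Rule 2 (degemination): /xx/ is a geminate; the first /x/ deletes. /maatoafutaxxag/ → maatoafutaxag.
Rule 3 (intervocalic voicing): /t/ is a voiceless stop between vowels /a/ and /o/, so it voices to [d]. /t/ is a voiceless stop between vowels /u/ and /a/, so it voices to [d]. /maatoafutaxag/ → maadoafudaxag.
Rule 4 (final devoicing): /g/ is a voiced stop in word-final position, so it devoices to [k]. /maadoafudaxag/ → maadoafudaxak.

maadoafudaxak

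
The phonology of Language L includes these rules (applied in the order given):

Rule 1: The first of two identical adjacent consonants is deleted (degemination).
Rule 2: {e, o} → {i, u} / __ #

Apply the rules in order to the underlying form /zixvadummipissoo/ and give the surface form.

zixvadumipisou

Rule 1 (degemination): /mm/ is a geminate; the first /m/ deletes. /ss/ is a geminate; the first /s/ deletes. /zixvadummipissoo/ → zixvadumipisoo.
Rule 2 (final vowel raising): /o/ is a mid vowel in word-final position, so it raises to [u]. /zixvadumipisoo/ → zixvadumipisou.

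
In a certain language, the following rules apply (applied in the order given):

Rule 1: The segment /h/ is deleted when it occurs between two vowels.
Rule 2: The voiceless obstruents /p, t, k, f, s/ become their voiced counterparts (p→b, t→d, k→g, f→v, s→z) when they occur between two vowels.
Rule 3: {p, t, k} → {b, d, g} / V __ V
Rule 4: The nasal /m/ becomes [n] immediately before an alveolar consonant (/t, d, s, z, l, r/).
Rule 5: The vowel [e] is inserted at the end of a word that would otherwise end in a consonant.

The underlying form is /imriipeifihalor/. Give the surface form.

Rule 1 (intervocalic h-deletion): /h/ occurs between vowels /i/ and /a/, so it deletes. /imriipeifihalor/ → imriipeifialor.
Rule 2 (intervocalic voicing): /p/ is a voiceless obstruent between vowels /i/ and /e/, so it voices to [b]. /f/ is a voiceless obstruent between vowels /i/ and /i/, so it voices to [v]. /imriipeifialor/ → imriibeivialor.
Rule 3 (intervocalic voicing): no segment meets the environment; /imriibeivialor/ is unchanged.
Rule 4 (nasal place assimilation): /m/ precedes the alveolar consonant /r/, so it assimilates in place to [n]. /imriibeivialor/ → inriibeivialor.
Rule 5 (final e-epenthesis): the form ends in the consonant /r/, so [e] is inserted word-finally. /inriibeivialor/ → inriibeivialore.

inriibeivialore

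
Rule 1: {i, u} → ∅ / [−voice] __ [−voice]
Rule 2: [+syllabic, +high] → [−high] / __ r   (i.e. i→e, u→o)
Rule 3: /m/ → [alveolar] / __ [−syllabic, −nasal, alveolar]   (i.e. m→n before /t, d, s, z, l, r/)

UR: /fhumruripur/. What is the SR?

fhunroripor

Rule 1 (high vowel syncope): no segment meets the environment; /fhumruripur/ is unchanged.
Rule 2 (pre-rhotic lowering): /u/ is a high vowel immediately before /r/, so it lowers to [o]. /u/ is a high vowel immediately before /r/, so it lowers to [o]. /fhumruripur/ → fhumroripor.
Rule 3 (nasal place assimilation): /m/ precedes the alveolar consonant /r/, so it assimilates in place to [n]. /fhumroripor/ → fhunroripor.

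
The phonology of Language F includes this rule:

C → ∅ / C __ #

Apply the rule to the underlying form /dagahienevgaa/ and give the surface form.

dagahienevgaa

No segment of /dagahienevgaa/ meets the structural description of the rule, so the form surfaces unchanged.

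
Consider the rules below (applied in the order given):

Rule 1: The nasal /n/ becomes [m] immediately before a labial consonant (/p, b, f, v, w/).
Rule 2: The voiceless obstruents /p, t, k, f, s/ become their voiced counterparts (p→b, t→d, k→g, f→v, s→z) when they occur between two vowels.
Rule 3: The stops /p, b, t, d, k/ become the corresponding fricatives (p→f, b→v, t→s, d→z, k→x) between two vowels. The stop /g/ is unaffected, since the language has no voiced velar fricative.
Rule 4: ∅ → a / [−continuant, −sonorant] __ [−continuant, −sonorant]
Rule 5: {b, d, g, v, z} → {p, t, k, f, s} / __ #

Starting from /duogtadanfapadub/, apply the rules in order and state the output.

duogatazamfavazup

Rule 1 (nasal place assimilation): /n/ precedes the labial consonant /f/, so it assimilates in place to [m]. /duogtadanfapadub/ → duogtadamfapadub.
Rule 2 (intervocalic voicing): /p/ is a voiceless obstruent between vowels /a/ and /a/, so it voices to [b]. /duogtadamfapadub/ → duogtadamfabadub.
Rule 3 (intervocalic spirantization): /d/ is a stop between vowels /a/ and /a/, so it spirantizes to the fricative [z]. /b/ is a stop between vowels /a/ and /a/, so it spirantizes to the fricative [v]. /d/ is a stop between vowels /a/ and /u/, so it spirantizes to the fricative [z]. /duogtadamfabadub/ → duogtazamfavazub.
Rule 4 (stop-cluster a-epenthesis): /g/ and /t/ form a stop–stop cluster, so [a] is inserted between them. /duogtazamfavazub/ → duogatazamfavazub.
Rule 5 (final devoicing): /b/ is a voiced obstruent in word-final position, so it devoices to [p]. /duogatazamfavazub/ → duogatazamfavazup.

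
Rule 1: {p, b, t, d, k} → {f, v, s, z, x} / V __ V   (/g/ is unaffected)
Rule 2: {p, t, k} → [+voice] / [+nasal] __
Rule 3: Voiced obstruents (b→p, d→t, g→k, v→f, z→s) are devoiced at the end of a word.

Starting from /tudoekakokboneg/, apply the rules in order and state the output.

tuzoexaxokbonek

Rule 1 (intervocalic spirantization): /d/ is a stop between vowels /u/ and /o/, so it spirantizes to the fricative [z]. /k/ is a stop between vowels /e/ and /a/, so it spirantizes to the fricative [x]. /k/ is a stop between vowels /a/ and /o/, so it spirantizes to the fricative [x]. /tudoekakokboneg/ → tuzoexaxokboneg.
Rule 2 (post-nasal voicing): no segment meets the environment; /tuzoexaxokboneg/ is unchanged.
Rule 3 (final devoicing): /g/ is a voiced obstruent in word-final position, so it devoices to [k]. /tuzoexaxokboneg/ → tuzoexaxokbonek.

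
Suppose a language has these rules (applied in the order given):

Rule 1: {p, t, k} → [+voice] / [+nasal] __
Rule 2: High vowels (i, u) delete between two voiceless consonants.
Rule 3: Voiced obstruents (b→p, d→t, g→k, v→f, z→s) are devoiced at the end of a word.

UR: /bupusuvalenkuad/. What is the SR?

bupsuvalenguat

Rule 1 (post-nasal voicing): /k/ is a voiceless stop immediately after the nasal /n/, so it voices to [g]. /bupusuvalenkuad/ → bupusuvalenguad.
Rule 2 (high vowel syncope): /u/ is a high vowel flanked by voiceless consonants /p/ and /s/, so it deletes. /bupusuvalenguad/ → bupsuvalenguad.
Rule 3 (final devoicing): /d/ is a voiced obstruent in word-final position, so it devoices to [t]. /bupsuvalenguad/ → bupsuvalenguat.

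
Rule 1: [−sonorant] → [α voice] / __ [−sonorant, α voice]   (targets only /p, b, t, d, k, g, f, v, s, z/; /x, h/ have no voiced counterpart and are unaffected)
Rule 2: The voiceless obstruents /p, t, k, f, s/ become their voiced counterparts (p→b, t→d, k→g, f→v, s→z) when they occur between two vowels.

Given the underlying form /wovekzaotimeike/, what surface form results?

wovegzaodimeige

Rule 1 (regressive voicing assimilation): /k/ precedes the voiced obstruent /z/, so it voices to [g] by assimilation. /wovekzaotimeike/ → wovegzaotimeike.
Rule 2 (intervocalic voicing): /t/ is a voiceless obstruent between vowels /o/ and /i/, so it voices to [d]. /k/ is a voiceless obstruent between vowels /i/ and /e/, so it voices to [g]. /wovegzaotimeike/ → wovegzaodimeige.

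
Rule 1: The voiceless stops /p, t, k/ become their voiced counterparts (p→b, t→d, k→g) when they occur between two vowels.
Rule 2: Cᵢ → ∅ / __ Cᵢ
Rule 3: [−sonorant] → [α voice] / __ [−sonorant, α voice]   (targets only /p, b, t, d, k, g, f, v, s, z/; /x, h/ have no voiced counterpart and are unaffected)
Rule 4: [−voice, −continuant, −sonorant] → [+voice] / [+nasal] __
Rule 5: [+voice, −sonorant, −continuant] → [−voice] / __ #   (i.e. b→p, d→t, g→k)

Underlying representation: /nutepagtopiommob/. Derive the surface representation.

Rule 1 (intervocalic voicing): /t/ is a voiceless stop between vowels /u/ and /e/, so it voices to [d]. /p/ is a voiceless stop between vowels /e/ and /a/, so it voices to [b]. /p/ is a voiceless stop between vowels /o/ and /i/, so it voices to [b]. /nutepagtopiommob/ → nudebagtobiommob.
Rule 2 (degemination): /mm/ is a geminate; the first /m/ deletes. /nudebagtobiommob/ → nudebagtobiomob.
Rule 3 (regressive voicing assimilation): /g/ precedes the voiceless obstruent /t/, so it devoices to [k] by assimilation. /nudebagtobiomob/ → nudebaktobiomob.
Rule 4 (post-nasal voicing): no segment meets the environment; /nudebaktobiomob/ is unchanged.
Rule 5 (final devoicing): /b/ is a voiced stop in word-final position, so it devoices to [p]. /nudebaktobiomob/ → nudebaktobiomop.

nudebaktobiomop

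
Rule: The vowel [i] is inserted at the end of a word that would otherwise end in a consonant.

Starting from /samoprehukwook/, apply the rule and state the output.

the form ends in the consonant /k/, so [i] is inserted word-finally.
Surface form: [samoprehukwooki].

samoprehukwooki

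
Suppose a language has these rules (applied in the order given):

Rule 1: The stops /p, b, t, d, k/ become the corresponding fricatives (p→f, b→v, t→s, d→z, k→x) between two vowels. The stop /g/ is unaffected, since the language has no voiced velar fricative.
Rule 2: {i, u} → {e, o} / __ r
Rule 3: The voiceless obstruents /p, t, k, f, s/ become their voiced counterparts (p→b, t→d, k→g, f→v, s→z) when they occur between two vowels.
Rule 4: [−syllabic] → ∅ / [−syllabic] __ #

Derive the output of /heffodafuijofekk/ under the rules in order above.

Rule 1 (intervocalic spirantization): /d/ is a stop between vowels /o/ and /a/, so it spirantizes to the fricative [z]. /heffodafuijofekk/ → heffozafuijofekk.
Rule 2 (pre-rhotic lowering): no segment meets the environment; /heffozafuijofekk/ is unchanged.
Rule 3 (intervocalic voicing): /f/ is a voiceless obstruent between vowels /a/ and /u/, so it voices to [v]. /f/ is a voiceless obstruent between vowels /o/ and /e/, so it voices to [v]. /heffozafuijofekk/ → heffozavuijovekk.
Rule 4 (final cluster simplification): /k/ is the second consonant of a word-final cluster /kk/, so it deletes. /heffozavuijovekk/ → heffozavuijovek.

heffozavuijovek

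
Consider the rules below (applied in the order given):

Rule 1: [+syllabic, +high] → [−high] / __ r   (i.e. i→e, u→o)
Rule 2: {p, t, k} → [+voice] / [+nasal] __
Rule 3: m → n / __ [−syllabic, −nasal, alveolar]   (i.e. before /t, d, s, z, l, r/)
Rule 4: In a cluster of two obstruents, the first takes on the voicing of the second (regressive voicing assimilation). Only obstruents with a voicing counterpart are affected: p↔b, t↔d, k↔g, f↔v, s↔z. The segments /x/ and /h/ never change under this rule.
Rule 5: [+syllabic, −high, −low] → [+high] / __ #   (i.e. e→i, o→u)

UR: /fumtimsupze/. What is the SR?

fundinsubzi

Rule 1 (pre-rhotic lowering): no segment meets the environment; /fumtimsupze/ is unchanged.
Rule 2 (post-nasal voicing): /t/ is a voiceless stop immediately after the nasal /m/, so it voices to [d]. /fumtimsupze/ → fumdimsupze.
Rule 3 (nasal place assimilation): /m/ precedes the alveolar consonant /d/, so it assimilates in place to [n]. /m/ precedes the alveolar consonant /s/, so it assimilates in place to [n]. /fumdimsupze/ → fundinsupze.
Rule 4 (regressive voicing assimilation): /p/ precedes the voiced obstruent /z/, so it voices to [b] by assimilation. /fundinsupze/ → fundinsubze.
Rule 5 (final vowel raising): /e/ is a mid vowel in word-final position, so it raises to [i]. /fundinsubze/ → fundinsubzi.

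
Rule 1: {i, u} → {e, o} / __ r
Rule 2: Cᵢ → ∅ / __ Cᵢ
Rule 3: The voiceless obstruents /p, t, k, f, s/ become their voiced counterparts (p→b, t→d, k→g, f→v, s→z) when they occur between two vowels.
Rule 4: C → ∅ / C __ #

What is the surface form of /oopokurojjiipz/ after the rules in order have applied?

oobogorojiip

Rule 1 (pre-rhotic lowering): /u/ is a high vowel immediately before /r/, so it lowers to [o]. /oopokurojjiipz/ → oopokorojjiipz.
Rule 2 (degemination): /jj/ is a geminate; the first /j/ deletes. /oopokorojjiipz/ → oopokorojiipz.
Rule 3 (intervocalic voicing): /p/ is a voiceless obstruent between vowels /o/ and /o/, so it voices to [b]. /k/ is a voiceless obstruent between vowels /o/ and /o/, so it voices to [g]. /oopokorojiipz/ → oobogorojiipz.
Rule 4 (final cluster simplification): /z/ is the second consonant of a word-final cluster /pz/, so it deletes. /oobogorojiipz/ → oobogorojiip.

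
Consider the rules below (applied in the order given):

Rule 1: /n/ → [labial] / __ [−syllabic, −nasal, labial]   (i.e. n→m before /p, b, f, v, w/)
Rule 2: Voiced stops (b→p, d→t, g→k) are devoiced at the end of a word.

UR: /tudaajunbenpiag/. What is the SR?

tudaajumbempiak

Rule 1 (nasal place assimilation): /n/ precedes the labial consonant /b/, so it assimilates in place to [m]. /n/ precedes the labial consonant /p/, so it assimilates in place to [m]. /tudaajunbenpiag/ → tudaajumbempiag.
Rule 2 (final devoicing): /g/ is a voiced stop in word-final position, so it devoices to [k]. /tudaajumbempiag/ → tudaajumbempiak.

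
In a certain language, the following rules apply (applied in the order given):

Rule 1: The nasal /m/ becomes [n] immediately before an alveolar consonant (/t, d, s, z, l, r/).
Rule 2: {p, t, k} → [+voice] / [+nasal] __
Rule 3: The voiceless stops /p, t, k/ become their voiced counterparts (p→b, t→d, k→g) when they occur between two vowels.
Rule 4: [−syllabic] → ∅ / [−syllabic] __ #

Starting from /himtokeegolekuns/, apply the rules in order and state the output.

Rule 1 (nasal place assimilation): /m/ precedes the alveolar consonant /t/, so it assimilates in place to [n]. /himtokeegolekuns/ → hintokeegolekuns.
Rule 2 (post-nasal voicing): /t/ is a voiceless stop immediately after the nasal /n/, so it voices to [d]. /hintokeegolekuns/ → hindokeegolekuns.
Rule 3 (intervocalic voicing): /k/ is a voiceless stop between vowels /o/ and /e/, so it voices to [g]. /k/ is a voiceless stop between vowels /e/ and /u/, so it voices to [g]. /hindokeegolekuns/ → hindogeegoleguns.
Rule 4 (final cluster simplification): /s/ is the second consonant of a word-final cluster /ns/, so it deletes. /hindogeegoleguns/ → hindogeegolegun.

hindogeegolegun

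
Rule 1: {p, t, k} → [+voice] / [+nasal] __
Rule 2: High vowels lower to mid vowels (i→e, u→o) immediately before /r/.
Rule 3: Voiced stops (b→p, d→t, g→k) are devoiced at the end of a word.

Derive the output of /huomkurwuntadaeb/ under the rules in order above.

Rule 1 (post-nasal voicing): /k/ is a voiceless stop immediately after the nasal /m/, so it voices to [g]. /t/ is a voiceless stop immediately after the nasal /n/, so it voices to [d]. /huomkurwuntadaeb/ → huomgurwundadaeb.
Rule 2 (pre-rhotic lowering): /u/ is a high vowel immediately before /r/, so it lowers to [o]. /huomgurwundadaeb/ → huomgorwundadaeb.
Rule 3 (final devoicing): /b/ is a voiced stop in word-final position, so it devoices to [p]. /huomgorwundadaeb/ → huomgorwundadaep.

huomgorwundadaep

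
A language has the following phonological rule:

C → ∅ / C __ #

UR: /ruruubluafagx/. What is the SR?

/x/ is the second consonant of a word-final cluster /gx/, so it deletes.
The other instances of /r/, /b/, /l/, /f/, /g/ do not occur in the required environment and remain unchanged.
Surface form: [ruruubluafag].

ruruubluafag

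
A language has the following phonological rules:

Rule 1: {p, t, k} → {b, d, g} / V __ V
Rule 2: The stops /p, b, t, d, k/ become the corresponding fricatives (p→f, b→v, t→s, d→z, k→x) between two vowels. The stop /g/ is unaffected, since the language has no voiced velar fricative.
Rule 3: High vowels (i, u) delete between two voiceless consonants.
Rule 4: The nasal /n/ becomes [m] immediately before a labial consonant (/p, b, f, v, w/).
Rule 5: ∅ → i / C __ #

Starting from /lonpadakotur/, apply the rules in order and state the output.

Rule 1 (intervocalic voicing): /k/ is a voiceless stop between vowels /a/ and /o/, so it voices to [g]. /t/ is a voiceless stop between vowels /o/ and /u/, so it voices to [d]. /lonpadakotur/ → lonpadagodur.
Rule 2 (intervocalic spirantization): /d/ is a stop between vowels /a/ and /a/, so it spirantizes to the fricative [z]. /d/ is a stop between vowels /o/ and /u/, so it spirantizes to the fricative [z]. /lonpadagodur/ → lonpazagozur.
Rule 3 (high vowel syncope): no segment meets the environment; /lonpazagozur/ is unchanged.
Rule 4 (nasal place assimilation): /n/ precedes the labial consonant /p/, so it assimilates in place to [m]. /lonpazagozur/ → lompazagozur.
Rule 5 (final i-epenthesis): the form ends in the consonant /r/, so [i] is inserted word-finally. /lompazagozur/ → lompazagozuri.

lompazagozuri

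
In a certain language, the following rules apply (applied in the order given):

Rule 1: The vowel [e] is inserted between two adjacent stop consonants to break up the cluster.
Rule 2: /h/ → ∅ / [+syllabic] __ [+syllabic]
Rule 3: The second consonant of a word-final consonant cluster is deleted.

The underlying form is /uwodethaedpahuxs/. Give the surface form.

Rule 1 (stop-cluster e-epenthesis): /d/ and /p/ form a stop–stop cluster, so [e] is inserted between them. /uwodethaedpahuxs/ → uwodethaedepahuxs.
Rule 2 (intervocalic h-deletion): /h/ occurs between vowels /a/ and /u/, so it deletes. /uwodethaedepahuxs/ → uwodethaedepauxs.
Rule 3 (final cluster simplification): /s/ is the second consonant of a word-final cluster /xs/, so it deletes. /uwodethaedepauxs/ → uwodethaedepaux.

uwodethaedepaux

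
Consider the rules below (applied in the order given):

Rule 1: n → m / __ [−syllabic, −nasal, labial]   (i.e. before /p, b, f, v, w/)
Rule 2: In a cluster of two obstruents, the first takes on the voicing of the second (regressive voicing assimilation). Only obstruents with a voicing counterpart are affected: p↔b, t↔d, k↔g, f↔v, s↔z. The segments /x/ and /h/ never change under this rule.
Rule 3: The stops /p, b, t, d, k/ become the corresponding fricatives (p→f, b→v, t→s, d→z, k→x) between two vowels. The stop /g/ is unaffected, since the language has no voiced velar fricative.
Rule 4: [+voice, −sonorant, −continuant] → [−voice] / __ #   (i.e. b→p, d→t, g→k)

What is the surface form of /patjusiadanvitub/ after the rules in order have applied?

Rule 1 (nasal place assimilation): /n/ precedes the labial consonant /v/, so it assimilates in place to [m]. /patjusiadanvitub/ → patjusiadamvitub.
Rule 2 (regressive voicing assimilation): no segment meets the environment; /patjusiadamvitub/ is unchanged.
Rule 3 (intervocalic spirantization): /d/ is a stop between vowels /a/ and /a/, so it spirantizes to the fricative [z]. /t/ is a stop between vowels /i/ and /u/, so it spirantizes to the fricative [s]. /patjusiadamvitub/ → patjusiazamvisub.
Rule 4 (final devoicing): /b/ is a voiced stop in word-final position, so it devoices to [p]. /patjusiazamvisub/ → patjusiazamvisup.

patjusiazamvisup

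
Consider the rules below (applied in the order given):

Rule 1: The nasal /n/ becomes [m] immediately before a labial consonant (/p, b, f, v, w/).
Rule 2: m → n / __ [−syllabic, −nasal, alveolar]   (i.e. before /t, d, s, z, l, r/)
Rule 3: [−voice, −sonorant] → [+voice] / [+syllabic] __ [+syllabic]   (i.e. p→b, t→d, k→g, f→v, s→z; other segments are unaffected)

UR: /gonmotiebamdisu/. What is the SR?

gonmodiebandizu

Rule 1 (nasal place assimilation): no segment meets the environment; /gonmotiebamdisu/ is unchanged.
Rule 2 (nasal place assimilation): /m/ precedes the alveolar consonant /d/, so it assimilates in place to [n]. /gonmotiebamdisu/ → gonmotiebandisu.
Rule 3 (intervocalic voicing): /t/ is a voiceless obstruent between vowels /o/ and /i/, so it voices to [d]. /s/ is a voiceless obstruent between vowels /i/ and /u/, so it voices to [z]. /gonmotiebandisu/ → gonmodiebandizu.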